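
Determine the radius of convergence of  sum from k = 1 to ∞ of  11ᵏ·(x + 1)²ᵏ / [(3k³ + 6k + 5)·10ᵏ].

R = √110/11

By the ratio test, |a_{k+1}/a_k| = [(3k³ + 6k + 5)/(3(k+1)³ + 6(k+1) + 5)] · 11/10 → 11/10.
Writing y = (x + 1)², the series in y has radius 10/11, so |x + 1| < √(10/11) and R = √110/11.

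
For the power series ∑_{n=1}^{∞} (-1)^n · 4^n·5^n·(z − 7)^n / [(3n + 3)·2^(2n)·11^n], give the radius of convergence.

R = 11/5

Ratio test: |a_{n+1}/a_n| = [(3n + 3)/(3(n+1) + 3)] · 4·5/(4·11) → 5/11 as n → ∞.
Convergence for |z − 7| · 5/11 < 1, i.e. |z − 7| < 11/5. So R = 11/5.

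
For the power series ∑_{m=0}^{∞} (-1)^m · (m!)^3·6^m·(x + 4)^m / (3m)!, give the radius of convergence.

R = 9/2

The ratio of consecutive coefficients is (m+1)³/[(3m+1)·(3m+2)·(3m+3)] · 6 → 2/9.
Hence the series converges for |x + 4| < 1/(2/9) = 9/2, so the radius of convergence is 9/2.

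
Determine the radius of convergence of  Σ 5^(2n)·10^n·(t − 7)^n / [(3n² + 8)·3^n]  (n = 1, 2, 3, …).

The ratio of consecutive coefficients is [(3n² + 8)/(3(n+1)² + 8)] · 25·10/3 → 250/3.
Convergence for |t − 7| · 250/3 < 1, i.e. |t − 7| < 3/250. So R = 3/250.

R = 3/250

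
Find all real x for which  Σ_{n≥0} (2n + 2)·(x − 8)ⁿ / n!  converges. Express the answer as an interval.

Apply the ratio test: |a_{n+1}| / |a_n| = (2(n+1) + 2)/(2n + 2) · 1/(n+1), which tends to 0 as n → ∞.
The ratio tends to 0 regardless of x, hence R = ∞.

(−∞, ∞)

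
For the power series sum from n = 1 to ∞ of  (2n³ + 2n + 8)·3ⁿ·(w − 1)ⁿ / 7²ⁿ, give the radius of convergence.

Ratio test: |a_{n+1}/a_n| = [(2(n+1)³ + 2(n+1) + 8)/(2n³ + 2n + 8)] · 3/49 → 3/49 as n → ∞.
Thus R = 1/(3/49) = 49/3.

R = 49/3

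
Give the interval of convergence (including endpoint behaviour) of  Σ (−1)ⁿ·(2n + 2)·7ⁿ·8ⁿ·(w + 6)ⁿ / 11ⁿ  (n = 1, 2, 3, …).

(-347/56, -325/56)

The ratio of consecutive coefficients is [(2(n+1) + 2)/(2n + 2)] · 7·8/11 → 56/11.
Thus R = 1/(56/11) = 11/56.
Endpoint w = -325/56: the n-th term does not approach 0; divergence by the term test.
At w = -347/56: the terms do not tend to 0, so the series diverges.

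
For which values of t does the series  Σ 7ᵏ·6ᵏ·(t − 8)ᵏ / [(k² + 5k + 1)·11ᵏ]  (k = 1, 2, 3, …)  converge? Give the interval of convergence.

[325/42, 347/42]

Ratio test: |a_{k+1}/a_k| = [(k² + 5k + 1)/((k+1)² + 5(k+1) + 1)] · 7·6/11 → 42/11 as k → ∞.
Thus R = 1/(42/11) = 11/42.
Endpoint t = 347/42: the series is dominated by a constant times Σ 1/k², which converges (p = 2 > 1).
Check t = 325/42: absolute convergence follows by limit comparison with Σ 1/k².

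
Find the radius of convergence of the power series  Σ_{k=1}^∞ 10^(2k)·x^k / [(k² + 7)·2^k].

R = 1/50

The ratio of consecutive coefficients is [(k² + 7)/((k+1)² + 7)] · 100/2 → 50.
The series converges when 50 · |x| < 1, giving R = 1/50.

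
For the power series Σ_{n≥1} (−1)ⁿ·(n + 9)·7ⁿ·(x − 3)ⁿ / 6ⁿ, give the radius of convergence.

Ratio test: |a_{n+1}/a_n| = [((n+1) + 9)/(n + 9)] · 7/6 → 7/6 as n → ∞.
Convergence for |x − 3| · 7/6 < 1, i.e. |x − 3| < 6/7. So R = 6/7.

R = 6/7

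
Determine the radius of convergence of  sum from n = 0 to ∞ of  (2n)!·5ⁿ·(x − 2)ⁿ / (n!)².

By the ratio test, |a_{n+1}/a_n| = (2n+1)·(2n+2)/(n+1)² · 5 → 20.
Hence the series converges for |x − 2| < 1/(20) = 1/20, so the radius of convergence is 1/20.

R = 1/20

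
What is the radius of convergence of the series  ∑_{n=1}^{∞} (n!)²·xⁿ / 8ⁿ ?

R = 0

Ratio test: |a_{n+1}/a_n| = (n+1)² · 1/8 → ∞ as n → ∞.
Since the ratio → ∞, the series diverges for every x ≠ 0, and R = 0.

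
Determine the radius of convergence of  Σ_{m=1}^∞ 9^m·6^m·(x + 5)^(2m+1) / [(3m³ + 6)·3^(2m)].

Apply the ratio test: |a_{m+1}| / |a_m| = [(3m³ + 6)/(3(m+1)³ + 6)] · 9·6/9, which tends to 6 as m → ∞.
Since the exponent of (x + 5) increases by 2 each term, convergence requires |x + 5|² < 1/6, hence R = √6/6.

R = √6/6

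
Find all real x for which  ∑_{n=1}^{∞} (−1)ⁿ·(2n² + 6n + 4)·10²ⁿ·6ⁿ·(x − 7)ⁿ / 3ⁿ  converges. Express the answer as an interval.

(1399/200, 1401/200)

The ratio of consecutive coefficients is [(2(n+1)² + 6(n+1) + 4)/(2n² + 6n + 4)] · 100·6/3 → 200.
Thus R = 1/(200) = 1/200.
At x = 1401/200: the terms have absolute value of order n², which does not tend to 0, so the series diverges by the divergence test.
At x = 1399/200: the terms have absolute value of order n², which does not tend to 0, so the series diverges by the divergence test.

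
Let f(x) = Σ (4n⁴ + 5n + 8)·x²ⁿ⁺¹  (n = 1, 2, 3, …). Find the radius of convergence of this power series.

Ratio test: |a_{n+1}/a_n| = (4(n+1)⁴ + 5(n+1) + 8)/(4n⁴ + 5n + 8) → 1 as n → ∞.
Since the exponent of x increases by 2 each term, convergence requires |x|² < 1, hence R = 1.

R = 1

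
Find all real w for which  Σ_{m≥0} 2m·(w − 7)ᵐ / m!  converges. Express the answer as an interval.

Apply the ratio test: |a_{m+1}| / |a_m| = 2(m+1)/2m · 1/(m+1), which tends to 0 as m → ∞.
Since the limit is 0 < 1 for every w, the series converges on all of ℝ and R = ∞.

(−∞, ∞)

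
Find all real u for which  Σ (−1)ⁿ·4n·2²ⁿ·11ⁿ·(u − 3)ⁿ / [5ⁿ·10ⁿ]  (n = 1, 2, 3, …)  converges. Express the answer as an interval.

The ratio of consecutive coefficients is [4(n+1)/4n] · 4·11/(5·10) → 22/25.
Convergence for |u − 3| · 22/25 < 1, i.e. |u − 3| < 25/22. So R = 25/22.
When u = 91/22, the terms have absolute value of order n, which does not tend to 0, so the series diverges by the divergence test.
Endpoint u = 41/22: the n-th term does not approach 0; divergence by the term test.

(41/22, 91/22)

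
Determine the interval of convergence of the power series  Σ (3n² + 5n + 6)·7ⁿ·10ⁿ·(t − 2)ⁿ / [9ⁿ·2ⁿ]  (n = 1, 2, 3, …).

By the ratio test, |a_{n+1}/a_n| = [(3(n+1)² + 5(n+1) + 6)/(3n² + 5n + 6)] · 7·10/(9·2) → 35/9.
Hence the series converges for |t − 2| < 1/(35/9) = 9/35, so the radius of convergence is 9/35.
At t = 79/35: the terms do not tend to 0, so the series diverges.
At t = 61/35: the n-th term does not approach 0; divergence by the term test.

(61/35, 79/35)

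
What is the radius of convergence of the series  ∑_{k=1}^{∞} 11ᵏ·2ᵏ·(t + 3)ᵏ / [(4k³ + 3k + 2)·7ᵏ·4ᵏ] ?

Apply the ratio test: |a_{k+1}| / |a_k| = [(4k³ + 3k + 2)/(4(k+1)³ + 3(k+1) + 2)] · 11·2/(7·4), which tends to 11/14 as k → ∞.
Convergence for |t + 3| · 11/14 < 1, i.e. |t + 3| < 14/11. So R = 14/11.

R = 14/11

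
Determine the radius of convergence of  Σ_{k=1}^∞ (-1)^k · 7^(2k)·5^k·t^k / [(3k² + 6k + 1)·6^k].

R = 6/245

The ratio of consecutive coefficients is [(3k² + 6k + 1)/(3(k+1)² + 6(k+1) + 1)] · 49·5/6 → 245/6.
Hence the series converges for |t| < 1/(245/6) = 6/245, so the radius of convergence is 6/245.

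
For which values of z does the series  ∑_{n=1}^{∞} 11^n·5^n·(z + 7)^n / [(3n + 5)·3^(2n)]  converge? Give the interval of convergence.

[-394/55, -376/55)

Ratio test: |a_{n+1}/a_n| = [(3n + 5)/(3(n+1) + 5)] · 11·5/9 → 55/9 as n → ∞.
Thus R = 1/(55/9) = 9/55.
When z = -376/55, the terms behave like c/n; limit comparison with the harmonic series gives divergence.
Endpoint z = -394/55: an alternating series whose terms decrease to 0 in absolute value, so it converges by the Leibniz criterion.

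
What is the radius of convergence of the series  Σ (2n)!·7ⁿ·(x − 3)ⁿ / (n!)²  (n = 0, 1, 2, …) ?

Apply the ratio test: |a_{n+1}| / |a_n| = (2n+1)·(2n+2)/(n+1)² · 7, which tends to 28 as n → ∞.
The series converges when 28 · |x − 3| < 1, giving R = 1/28.

R = 1/28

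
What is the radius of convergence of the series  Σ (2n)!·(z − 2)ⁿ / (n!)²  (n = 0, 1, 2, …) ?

Ratio test: |a_{n+1}/a_n| = (2n+1)·(2n+2)/(n+1)² → 4 as n → ∞.
Convergence for |z − 2| · 4 < 1, i.e. |z − 2| < 1/4. So R = 1/4.

R = 1/4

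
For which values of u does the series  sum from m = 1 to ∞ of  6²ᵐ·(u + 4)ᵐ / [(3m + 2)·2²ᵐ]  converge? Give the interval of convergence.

Ratio test: |a_{m+1}/a_m| = [(3m + 2)/(3(m+1) + 2)] · 36/4 → 9 as m → ∞.
Thus R = 1/(9) = 1/9.
Endpoint u = -35/9: comparison with the harmonic series Σ 1/m shows the series diverges.
Endpoint u = -37/9: convergence follows from the alternating series test (terms decrease monotonically to 0).

[-37/9, -35/9)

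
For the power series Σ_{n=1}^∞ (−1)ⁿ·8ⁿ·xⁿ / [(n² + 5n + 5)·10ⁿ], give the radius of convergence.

R = 5/4

Ratio test: |a_{n+1}/a_n| = [(n² + 5n + 5)/((n+1)² + 5(n+1) + 5)] · 8/10 → 4/5 as n → ∞.
The series converges when 4/5 · |x| < 1, giving R = 5/4.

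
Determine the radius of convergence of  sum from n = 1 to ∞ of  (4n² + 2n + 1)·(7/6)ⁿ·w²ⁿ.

Apply the ratio test: |a_{n+1}| / |a_n| = [(4(n+1)² + 2(n+1) + 1)/(4n² + 2n + 1)] · 7/6, which tends to 7/6 as n → ∞.
Writing y = w², the series in y has radius 6/7, so |w| < √(6/7) and R = √42/7.

R = √42/7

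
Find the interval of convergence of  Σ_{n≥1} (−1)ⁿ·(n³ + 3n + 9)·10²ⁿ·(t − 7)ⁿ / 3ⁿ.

Apply the ratio test: |a_{n+1}| / |a_n| = [((n+1)³ + 3(n+1) + 9)/(n³ + 3n + 9)] · 100/3, which tends to 100/3 as n → ∞.
Convergence for |t − 7| · 100/3 < 1, i.e. |t − 7| < 3/100. So R = 3/100.
Check t = 703/100: the n-th term does not approach 0; divergence by the term test.
Check t = 697/100: the terms have absolute value of order n³, which does not tend to 0, so the series diverges by the divergence test.

(697/100, 703/100)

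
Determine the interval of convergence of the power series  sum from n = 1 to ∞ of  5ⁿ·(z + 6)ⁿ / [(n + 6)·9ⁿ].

By the ratio test, |a_{n+1}/a_n| = [(n + 6)/((n+1) + 6)] · 5/9 → 5/9.
Convergence for |z + 6| · 5/9 < 1, i.e. |z + 6| < 9/5. So R = 9/5.
When z = -21/5, comparison with the harmonic series Σ 1/n shows the series diverges.
Endpoint z = -39/5: the terms alternate in sign and decrease monotonically to 0 in absolute value (size ~ c/n), so the alternating series test gives convergence.

[-39/5, -21/5)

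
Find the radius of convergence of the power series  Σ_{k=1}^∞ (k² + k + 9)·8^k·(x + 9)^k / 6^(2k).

Ratio test: |a_{k+1}/a_k| = [((k+1)² + (k+1) + 9)/(k² + k + 9)] · 8/36 → 2/9 as k → ∞.
Thus R = 1/(2/9) = 9/2.

R = 9/2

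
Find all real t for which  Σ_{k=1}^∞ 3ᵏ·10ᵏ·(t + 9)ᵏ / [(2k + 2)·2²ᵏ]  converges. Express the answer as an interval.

[-137/15, -133/15)

The ratio of consecutive coefficients is [(2k + 2)/(2(k+1) + 2)] · 3·10/4 → 15/2.
Thus R = 1/(15/2) = 2/15.
When t = -133/15, the terms are asymptotic to a nonzero constant times 1/k, so the series diverges by limit comparison with Σ 1/k.
Endpoint t = -137/15: the terms alternate in sign and decrease monotonically to 0 in absolute value (size ~ c/k), so the alternating series test gives convergence.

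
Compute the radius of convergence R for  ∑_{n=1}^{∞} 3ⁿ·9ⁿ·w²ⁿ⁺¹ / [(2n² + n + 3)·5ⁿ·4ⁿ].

R = 2√15/9

By the ratio test, |a_{n+1}/a_n| = [(2n² + n + 3)/(2(n+1)² + (n+1) + 3)] · 3·9/(5·4) → 27/20.
Since the exponent of w increases by 2 each term, convergence requires |w|² < 20/27, hence R = 2√15/9.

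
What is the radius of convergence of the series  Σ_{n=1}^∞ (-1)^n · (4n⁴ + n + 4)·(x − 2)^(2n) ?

By the ratio test, |a_{n+1}/a_n| = (4(n+1)⁴ + (n+1) + 4)/(4n⁴ + n + 4) → 1.
Successive powers of (x − 2) differ by 2, so the series converges when |x − 2|² · 1 < 1, i.e. |x − 2| < √(1) = 1. So R = 1.

R = 1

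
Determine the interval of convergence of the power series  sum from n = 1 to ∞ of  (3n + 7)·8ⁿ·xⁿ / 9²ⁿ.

(-81/8, 81/8)

By the ratio test, |a_{n+1}/a_n| = [(3(n+1) + 7)/(3n + 7)] · 8/81 → 8/81.
The series converges when 8/81 · |x| < 1, giving R = 81/8.
Check x = 81/8: the terms do not tend to 0, so the series diverges.
At x = -81/8: the n-th term does not approach 0; divergence by the term test.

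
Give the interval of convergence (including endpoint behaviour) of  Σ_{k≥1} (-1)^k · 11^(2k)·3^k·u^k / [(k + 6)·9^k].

(-3/121, 3/121]

Apply the ratio test: |a_{k+1}| / |a_k| = [(k + 6)/((k+1) + 6)] · 121·3/9, which tends to 121/3 as k → ∞.
Convergence for |u| · 121/3 < 1, i.e. |u| < 3/121. So R = 3/121.
When u = 3/121, an alternating series whose terms decrease to 0 in absolute value, so it converges by the Leibniz criterion.
Endpoint u = -3/121: the terms behave like c/k; limit comparison with the harmonic series gives divergence.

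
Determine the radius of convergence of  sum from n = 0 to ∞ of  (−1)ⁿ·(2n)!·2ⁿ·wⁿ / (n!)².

The ratio of consecutive coefficients is (2n+1)·(2n+2)/(n+1)² · 2 → 8.
The series converges when 8 · |w| < 1, giving R = 1/8.

R = 1/8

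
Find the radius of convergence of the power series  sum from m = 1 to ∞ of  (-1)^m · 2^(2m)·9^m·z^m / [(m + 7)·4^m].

R = 1/9

Ratio test: |a_{m+1}/a_m| = [(m + 7)/((m+1) + 7)] · 4·9/4 → 9 as m → ∞.
Thus R = 1/(9) = 1/9.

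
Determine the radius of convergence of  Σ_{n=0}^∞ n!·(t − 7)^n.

R = 0

By the ratio test, |a_{n+1}/a_n| = (n+1) → ∞.
The terms grow without bound for any (t − 7) ≠ 0, so R = 0 (convergence only at t = 7).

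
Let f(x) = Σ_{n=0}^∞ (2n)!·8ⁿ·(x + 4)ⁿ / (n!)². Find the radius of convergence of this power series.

Apply the ratio test: |a_{n+1}| / |a_n| = (2n+1)·(2n+2)/(n+1)² · 8, which tends to 32 as n → ∞.
The series converges when 32 · |x + 4| < 1, giving R = 1/32.

R = 1/32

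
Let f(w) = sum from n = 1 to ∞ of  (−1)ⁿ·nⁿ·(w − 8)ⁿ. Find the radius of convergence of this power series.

Applying the root test, |a_n|^(1/n) = n → ∞.
Since the n-th root of |a_n| is unbounded, the series converges only at w = 8; R = 0.

R = 0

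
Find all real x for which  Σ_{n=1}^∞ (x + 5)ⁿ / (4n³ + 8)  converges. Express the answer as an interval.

[-6, -4]

Apply the ratio test: |a_{n+1}| / |a_n| = (4n³ + 8)/(4(n+1)³ + 8), which tends to 1 as n → ∞.
So the series converges when |x + 5| < 1 and diverges when |x + 5| > 1; R = 1.
When x = -4, the series is dominated by a constant times Σ 1/n³, which converges (p = 3 > 1).
When x = -6, the terms are on the order of 1/n³, so the series converges absolutely by comparison with the p-series (p = 3 > 1).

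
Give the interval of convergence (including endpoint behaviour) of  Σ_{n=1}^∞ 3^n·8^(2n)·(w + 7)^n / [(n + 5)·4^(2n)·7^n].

[-91/12, -77/12)

By the ratio test, |a_{n+1}/a_n| = [(n + 5)/((n+1) + 5)] · 3·64/(16·7) → 12/7.
Convergence for |w + 7| · 12/7 < 1, i.e. |w + 7| < 7/12. So R = 7/12.
When w = -77/12, comparison with the harmonic series Σ 1/n shows the series diverges.
At w = -91/12: convergence follows from the alternating series test (terms decrease monotonically to 0).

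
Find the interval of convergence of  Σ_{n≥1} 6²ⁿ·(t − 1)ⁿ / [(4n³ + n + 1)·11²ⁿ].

The ratio of consecutive coefficients is [(4n³ + n + 1)/(4(n+1)³ + (n+1) + 1)] · 36/121 → 36/121.
Convergence for |t − 1| · 36/121 < 1, i.e. |t − 1| < 121/36. So R = 121/36.
Check t = 157/36: the series is dominated by a constant times Σ 1/n³, which converges (p = 3 > 1).
Check t = -85/36: the series is dominated by a constant times Σ 1/n³, which converges (p = 3 > 1).

[-85/36, 157/36]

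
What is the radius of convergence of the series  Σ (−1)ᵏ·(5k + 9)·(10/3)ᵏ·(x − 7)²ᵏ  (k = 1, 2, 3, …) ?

By the ratio test, |a_{k+1}/a_k| = [(5(k+1) + 9)/(5k + 9)] · 10/3 → 10/3.
Writing y = (x − 7)², the series in y has radius 3/10, so |x − 7| < √(3/10) and R = √30/10.

R = √30/10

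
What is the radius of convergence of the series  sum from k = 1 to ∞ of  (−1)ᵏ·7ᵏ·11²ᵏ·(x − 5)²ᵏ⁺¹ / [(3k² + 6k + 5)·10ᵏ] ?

The ratio of consecutive coefficients is [(3k² + 6k + 5)/(3(k+1)² + 6(k+1) + 5)] · 7·121/10 → 847/10.
Successive powers of (x − 5) differ by 2, so the series converges when |x − 5|² · 847/10 < 1, i.e. |x − 5| < √(10/847). So R = √70/77.

R = √70/77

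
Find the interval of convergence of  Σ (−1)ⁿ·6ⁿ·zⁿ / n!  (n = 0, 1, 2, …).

By the ratio test, |a_{n+1}/a_n| = 6 · 1/(n+1) → 0.
The limit is 0, so the series converges for all z; R = ∞.

(−∞, ∞)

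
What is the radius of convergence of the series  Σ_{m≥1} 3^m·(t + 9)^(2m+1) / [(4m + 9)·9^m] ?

Apply the ratio test: |a_{m+1}| / |a_m| = [(4m + 9)/(4(m+1) + 9)] · 3/9, which tends to 1/3 as m → ∞.
Writing y = (t + 9)², the series in y has radius 3, so |t + 9| < √(3) and R = √3.

R = √3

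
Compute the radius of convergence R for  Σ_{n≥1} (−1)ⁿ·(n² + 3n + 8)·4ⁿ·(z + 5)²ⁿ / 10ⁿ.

R = √10/2

Ratio test: |a_{n+1}/a_n| = [((n+1)² + 3(n+1) + 8)/(n² + 3n + 8)] · 4/10 → 2/5 as n → ∞.
Writing y = (z + 5)², the series in y has radius 5/2, so |z + 5| < √(5/2) and R = √10/2.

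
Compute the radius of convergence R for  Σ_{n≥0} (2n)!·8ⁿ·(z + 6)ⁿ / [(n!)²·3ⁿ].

R = 3/32

By the ratio test, |a_{n+1}/a_n| = (2n+1)·(2n+2)/(n+1)² · 8/3 → 32/3.
Thus R = 1/(32/3) = 3/32.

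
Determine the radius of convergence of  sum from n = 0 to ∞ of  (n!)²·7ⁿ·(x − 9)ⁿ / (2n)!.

The ratio of consecutive coefficients is (n+1)²/[(2n+1)·(2n+2)] · 7 → 7/4.
Hence the series converges for |x − 9| < 1/(7/4) = 4/7, so the radius of convergence is 4/7.

R = 4/7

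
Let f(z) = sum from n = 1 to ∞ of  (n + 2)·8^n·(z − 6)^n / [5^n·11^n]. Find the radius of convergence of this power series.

Ratio test: |a_{n+1}/a_n| = [((n+1) + 2)/(n + 2)] · 8/(5·11) → 8/55 as n → ∞.
Convergence for |z − 6| · 8/55 < 1, i.e. |z − 6| < 55/8. So R = 55/8.

R = 55/8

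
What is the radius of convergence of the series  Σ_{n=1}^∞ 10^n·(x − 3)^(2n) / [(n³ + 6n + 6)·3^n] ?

Apply the ratio test: |a_{n+1}| / |a_n| = [(n³ + 6n + 6)/((n+1)³ + 6(n+1) + 6)] · 10/3, which tends to 10/3 as n → ∞.
Successive powers of (x − 3) differ by 2, so the series converges when |x − 3|² · 10/3 < 1, i.e. |x − 3| < √(3/10). So R = √30/10.

R = √30/10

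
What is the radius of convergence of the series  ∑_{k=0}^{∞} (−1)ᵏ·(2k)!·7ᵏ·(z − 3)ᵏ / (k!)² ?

By the ratio test, |a_{k+1}/a_k| = (2k+1)·(2k+2)/(k+1)² · 7 → 28.
The series converges when 28 · |z − 3| < 1, giving R = 1/28.

R = 1/28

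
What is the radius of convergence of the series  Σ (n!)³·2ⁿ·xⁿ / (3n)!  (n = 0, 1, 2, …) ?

R = 27/2

By the ratio test, |a_{n+1}/a_n| = (n+1)³/[(3n+1)·(3n+2)·(3n+3)] · 2 → 2/27.
The series converges when 2/27 · |x| < 1, giving R = 27/2.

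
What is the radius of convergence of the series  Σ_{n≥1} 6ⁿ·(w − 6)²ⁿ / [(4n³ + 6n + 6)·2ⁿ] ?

Ratio test: |a_{n+1}/a_n| = [(4n³ + 6n + 6)/(4(n+1)³ + 6(n+1) + 6)] · 6/2 → 3 as n → ∞.
Writing y = (w − 6)², the series in y has radius 1/3, so |w − 6| < √(1/3) and R = √3/3.

R = √3/3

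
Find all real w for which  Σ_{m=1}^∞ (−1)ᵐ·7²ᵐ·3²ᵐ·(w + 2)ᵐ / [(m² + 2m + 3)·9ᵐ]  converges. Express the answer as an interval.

[-99/49, -97/49]

Ratio test: |a_{m+1}/a_m| = [(m² + 2m + 3)/((m+1)² + 2(m+1) + 3)] · 49·9/9 → 49 as m → ∞.
The series converges when 49 · |w + 2| < 1, giving R = 1/49.
At w = -97/49: the series is dominated by a constant times Σ 1/m², which converges (p = 2 > 1).
Endpoint w = -99/49: the series is dominated by a constant times Σ 1/m², which converges (p = 2 > 1).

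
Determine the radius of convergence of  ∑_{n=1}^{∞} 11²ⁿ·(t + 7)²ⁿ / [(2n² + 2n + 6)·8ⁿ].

R = 2√2/11

Apply the ratio test: |a_{n+1}| / |a_n| = [(2n² + 2n + 6)/(2(n+1)² + 2(n+1) + 6)] · 121/8, which tends to 121/8 as n → ∞.
Successive powers of (t + 7) differ by 2, so the series converges when |t + 7|² · 121/8 < 1, i.e. |t + 7| < √(8/121). So R = 2√2/11.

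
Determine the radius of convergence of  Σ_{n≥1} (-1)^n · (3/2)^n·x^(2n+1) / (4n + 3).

R = √6/3

Ratio test: |a_{n+1}/a_n| = [(4n + 3)/(4(n+1) + 3)] · 3/2 → 3/2 as n → ∞.
Successive powers of x differ by 2, so the series converges when |x|² · 3/2 < 1, i.e. |x| < √(2/3). So R = √6/3.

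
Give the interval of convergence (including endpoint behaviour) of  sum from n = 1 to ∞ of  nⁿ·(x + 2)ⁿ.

Root test: |a_n|^(1/n) = n → ∞.
Since the n-th root of |a_n| is unbounded, the series converges only at x = -2; R = 0.

{-2}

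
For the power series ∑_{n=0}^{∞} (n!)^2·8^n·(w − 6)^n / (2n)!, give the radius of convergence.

R = 1/2

The ratio of consecutive coefficients is (n+1)²/[(2n+1)·(2n+2)] · 8 → 2.
Thus R = 1/(2) = 1/2.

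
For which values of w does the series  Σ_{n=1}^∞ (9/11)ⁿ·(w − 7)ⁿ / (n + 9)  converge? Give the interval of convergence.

Apply the ratio test: |a_{n+1}| / |a_n| = [(n + 9)/((n+1) + 9)] · 9/11, which tends to 9/11 as n → ∞.
Convergence for |w − 7| · 9/11 < 1, i.e. |w − 7| < 11/9. So R = 11/9.
Endpoint w = 74/9: the terms are asymptotic to a nonzero constant times 1/n, so the series diverges by limit comparison with Σ 1/n.
When w = 52/9, the terms alternate in sign and decrease monotonically to 0 in absolute value (size ~ c/n), so the alternating series test gives convergence.

[52/9, 74/9)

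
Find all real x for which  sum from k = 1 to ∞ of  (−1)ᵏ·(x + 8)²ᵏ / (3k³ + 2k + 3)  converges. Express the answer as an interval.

[-9, -7]

The ratio of consecutive coefficients is (3k³ + 2k + 3)/(3(k+1)³ + 2(k+1) + 3) → 1.
Since the exponent of (x + 8) increases by 2 each term, convergence requires |x + 8|² < 1, hence R = 1.
When x = -7, absolute convergence follows by limit comparison with Σ 1/k³.
When x = -9, the series is dominated by a constant times Σ 1/k³, which converges (p = 3 > 1).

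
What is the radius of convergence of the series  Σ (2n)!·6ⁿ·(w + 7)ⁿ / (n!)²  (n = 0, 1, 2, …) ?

R = 1/24

Apply the ratio test: |a_{n+1}| / |a_n| = (2n+1)·(2n+2)/(n+1)² · 6, which tends to 24 as n → ∞.
Convergence for |w + 7| · 24 < 1, i.e. |w + 7| < 1/24. So R = 1/24.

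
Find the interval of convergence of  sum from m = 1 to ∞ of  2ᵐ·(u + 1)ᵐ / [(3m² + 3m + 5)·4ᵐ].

By the ratio test, |a_{m+1}/a_m| = [(3m² + 3m + 5)/(3(m+1)² + 3(m+1) + 5)] · 2/4 → 1/2.
Thus R = 1/(1/2) = 2.
At u = 1: absolute convergence follows by limit comparison with Σ 1/m².
Check u = -3: absolute convergence follows by limit comparison with Σ 1/m².

[-3, 1]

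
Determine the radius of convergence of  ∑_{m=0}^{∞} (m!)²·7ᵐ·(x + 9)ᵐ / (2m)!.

R = 4/7

The ratio of consecutive coefficients is (m+1)²/[(2m+1)·(2m+2)] · 7 → 7/4.
Hence the series converges for |x + 9| < 1/(7/4) = 4/7, so the radius of convergence is 4/7.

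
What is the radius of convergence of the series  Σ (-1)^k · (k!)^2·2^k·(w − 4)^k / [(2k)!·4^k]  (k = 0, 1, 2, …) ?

Apply the ratio test: |a_{k+1}| / |a_k| = (k+1)²/[(2k+1)·(2k+2)] · 2/4, which tends to 1/8 as k → ∞.
Thus R = 1/(1/8) = 8.

R = 8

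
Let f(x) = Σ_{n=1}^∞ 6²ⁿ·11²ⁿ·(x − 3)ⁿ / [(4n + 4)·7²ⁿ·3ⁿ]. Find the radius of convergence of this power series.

Apply the ratio test: |a_{n+1}| / |a_n| = [(4n + 4)/(4(n+1) + 4)] · 36·121/(49·3), which tends to 1452/49 as n → ∞.
The series converges when 1452/49 · |x − 3| < 1, giving R = 49/1452.

R = 49/1452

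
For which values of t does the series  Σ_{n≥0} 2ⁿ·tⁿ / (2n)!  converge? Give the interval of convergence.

(−∞, ∞)

Apply the ratio test: |a_{n+1}| / |a_n| = 2 · 1/[(2n+1)·(2n+2)], which tends to 0 as n → ∞.
Since the limit is 0 < 1 for every t, the series converges on all of ℝ and R = ∞.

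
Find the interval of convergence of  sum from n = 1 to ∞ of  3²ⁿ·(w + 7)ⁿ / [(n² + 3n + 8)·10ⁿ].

[-73/9, -53/9]

Apply the ratio test: |a_{n+1}| / |a_n| = [(n² + 3n + 8)/((n+1)² + 3(n+1) + 8)] · 9/10, which tends to 9/10 as n → ∞.
Thus R = 1/(9/10) = 10/9.
Endpoint w = -53/9: the series is dominated by a constant times Σ 1/n², which converges (p = 2 > 1).
When w = -73/9, absolute convergence follows by limit comparison with Σ 1/n².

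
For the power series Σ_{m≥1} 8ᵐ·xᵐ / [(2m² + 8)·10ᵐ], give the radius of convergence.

By the ratio test, |a_{m+1}/a_m| = [(2m² + 8)/(2(m+1)² + 8)] · 8/10 → 4/5.
The series converges when 4/5 · |x| < 1, giving R = 5/4.

R = 5/4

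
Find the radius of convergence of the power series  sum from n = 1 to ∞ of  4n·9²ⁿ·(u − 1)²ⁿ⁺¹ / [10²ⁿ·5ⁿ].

R = 10√5/9

The ratio of consecutive coefficients is [4(n+1)/4n] · 81/(100·5) → 81/500.
Since the exponent of (u − 1) increases by 2 each term, convergence requires |u − 1|² < 500/81, hence R = 10√5/9.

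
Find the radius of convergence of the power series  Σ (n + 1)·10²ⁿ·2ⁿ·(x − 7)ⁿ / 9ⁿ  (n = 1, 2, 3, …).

R = 9/200

The ratio of consecutive coefficients is [((n+1) + 1)/(n + 1)] · 100·2/9 → 200/9.
Thus R = 1/(200/9) = 9/200.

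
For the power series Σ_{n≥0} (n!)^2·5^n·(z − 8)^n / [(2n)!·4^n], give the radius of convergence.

R = 16/5

Apply the ratio test: |a_{n+1}| / |a_n| = (n+1)²/[(2n+1)·(2n+2)] · 5/4, which tends to 5/16 as n → ∞.
The series converges when 5/16 · |z − 8| < 1, giving R = 16/5.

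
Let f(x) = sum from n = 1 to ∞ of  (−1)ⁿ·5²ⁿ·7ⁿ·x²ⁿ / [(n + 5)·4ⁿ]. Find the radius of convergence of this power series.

The ratio of consecutive coefficients is [(n + 5)/((n+1) + 5)] · 25·7/4 → 175/4.
Successive powers of x differ by 2, so the series converges when |x|² · 175/4 < 1, i.e. |x| < √(4/175). So R = 2√7/35.

R = 2√7/35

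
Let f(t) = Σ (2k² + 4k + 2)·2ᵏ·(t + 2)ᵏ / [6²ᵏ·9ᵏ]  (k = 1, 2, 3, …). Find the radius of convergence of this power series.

The ratio of consecutive coefficients is [(2(k+1)² + 4(k+1) + 2)/(2k² + 4k + 2)] · 2/(36·9) → 1/162.
Convergence for |t + 2| · 1/162 < 1, i.e. |t + 2| < 162. So R = 162.

R = 162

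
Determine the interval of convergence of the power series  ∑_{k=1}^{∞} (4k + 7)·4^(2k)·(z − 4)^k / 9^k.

Apply the ratio test: |a_{k+1}| / |a_k| = [(4(k+1) + 7)/(4k + 7)] · 16/9, which tends to 16/9 as k → ∞.
Hence the series converges for |z − 4| < 1/(16/9) = 9/16, so the radius of convergence is 9/16.
Check z = 73/16: the k-th term does not approach 0; divergence by the term test.
At z = 55/16: the terms have absolute value of order k, which does not tend to 0, so the series diverges by the divergence test.

(55/16, 73/16)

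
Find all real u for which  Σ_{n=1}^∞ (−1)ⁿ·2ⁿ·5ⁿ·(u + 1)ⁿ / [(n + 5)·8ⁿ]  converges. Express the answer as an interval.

Apply the ratio test: |a_{n+1}| / |a_n| = [(n + 5)/((n+1) + 5)] · 2·5/8, which tends to 5/4 as n → ∞.
The series converges when 5/4 · |u + 1| < 1, giving R = 4/5.
At u = -1/5: an alternating series whose terms decrease to 0 in absolute value, so it converges by the Leibniz criterion.
Endpoint u = -9/5: comparison with the harmonic series Σ 1/n shows the series diverges.

(-9/5, -1/5]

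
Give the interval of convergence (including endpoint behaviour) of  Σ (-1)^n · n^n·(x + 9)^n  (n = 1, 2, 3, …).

{-9}

Root test: |a_n|^(1/n) = n → ∞.
Since the n-th root of |a_n| is unbounded, the series converges only at x = -9; R = 0.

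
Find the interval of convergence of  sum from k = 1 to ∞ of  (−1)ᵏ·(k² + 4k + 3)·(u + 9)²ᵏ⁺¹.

The ratio of consecutive coefficients is ((k+1)² + 4(k+1) + 3)/(k² + 4k + 3) → 1.
Successive powers of (u + 9) differ by 2, so the series converges when |u + 9|² · 1 < 1, i.e. |u + 9| < √(1) = 1. So R = 1.
At u = -8: the k-th term does not approach 0; divergence by the term test.
When u = -10, the terms do not tend to 0, so the series diverges.

(-10, -8)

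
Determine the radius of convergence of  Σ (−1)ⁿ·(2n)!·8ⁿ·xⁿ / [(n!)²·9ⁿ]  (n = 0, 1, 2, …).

R = 9/32

By the ratio test, |a_{n+1}/a_n| = (2n+1)·(2n+2)/(n+1)² · 8/9 → 32/9.
Convergence for |x| · 32/9 < 1, i.e. |x| < 9/32. So R = 9/32.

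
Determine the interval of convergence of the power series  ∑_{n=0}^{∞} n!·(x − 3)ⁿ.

Ratio test: |a_{n+1}/a_n| = (n+1) → ∞ as n → ∞.
Since the ratio → ∞, the series diverges for every x ≠ 3, and R = 0.

{3}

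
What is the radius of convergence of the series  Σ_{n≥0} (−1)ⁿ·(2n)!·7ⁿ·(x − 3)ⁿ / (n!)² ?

R = 1/28

The ratio of consecutive coefficients is (2n+1)·(2n+2)/(n+1)² · 7 → 28.
Hence the series converges for |x − 3| < 1/(28) = 1/28, so the radius of convergence is 1/28.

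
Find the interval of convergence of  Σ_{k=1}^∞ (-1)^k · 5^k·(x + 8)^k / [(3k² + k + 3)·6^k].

[-46/5, -34/5]

Apply the ratio test: |a_{k+1}| / |a_k| = [(3k² + k + 3)/(3(k+1)² + (k+1) + 3)] · 5/6, which tends to 5/6 as k → ∞.
Hence the series converges for |x + 8| < 1/(5/6) = 6/5, so the radius of convergence is 6/5.
When x = -34/5, absolute convergence follows by limit comparison with Σ 1/k².
Check x = -46/5: the series is dominated by a constant times Σ 1/k², which converges (p = 2 > 1).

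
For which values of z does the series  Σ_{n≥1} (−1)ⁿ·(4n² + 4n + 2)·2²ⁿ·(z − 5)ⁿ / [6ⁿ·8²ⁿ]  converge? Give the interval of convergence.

Ratio test: |a_{n+1}/a_n| = [(4(n+1)² + 4(n+1) + 2)/(4n² + 4n + 2)] · 4/(6·64) → 1/96 as n → ∞.
The series converges when 1/96 · |z − 5| < 1, giving R = 96.
When z = 101, the terms have absolute value of order n², which does not tend to 0, so the series diverges by the divergence test.
At z = -91: the terms have absolute value of order n², which does not tend to 0, so the series diverges by the divergence test.

(-91, 101)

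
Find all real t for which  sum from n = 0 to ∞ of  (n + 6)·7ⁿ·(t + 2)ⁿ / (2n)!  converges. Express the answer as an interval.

Apply the ratio test: |a_{n+1}| / |a_n| = ((n+1) + 6)/(n + 6) · 7 · 1/[(2n+1)·(2n+2)], which tends to 0 as n → ∞.
Since the limit is 0 < 1 for every t, the series converges on all of ℝ and R = ∞.

(−∞, ∞)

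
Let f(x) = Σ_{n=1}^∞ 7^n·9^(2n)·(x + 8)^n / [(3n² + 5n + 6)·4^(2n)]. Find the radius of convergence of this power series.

The ratio of consecutive coefficients is [(3n² + 5n + 6)/(3(n+1)² + 5(n+1) + 6)] · 7·81/16 → 567/16.
Thus R = 1/(567/16) = 16/567.

R = 16/567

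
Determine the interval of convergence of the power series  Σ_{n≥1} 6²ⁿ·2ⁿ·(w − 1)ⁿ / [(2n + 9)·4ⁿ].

Ratio test: |a_{n+1}/a_n| = [(2n + 9)/(2(n+1) + 9)] · 36·2/4 → 18 as n → ∞.
Hence the series converges for |w − 1| < 1/(18) = 1/18, so the radius of convergence is 1/18.
At w = 19/18: comparison with the harmonic series Σ 1/n shows the series diverges.
When w = 17/18, an alternating series whose terms decrease to 0 in absolute value, so it converges by the Leibniz criterion.

[17/18, 19/18)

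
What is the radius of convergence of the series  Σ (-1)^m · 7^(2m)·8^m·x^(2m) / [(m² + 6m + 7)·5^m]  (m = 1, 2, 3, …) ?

Ratio test: |a_{m+1}/a_m| = [(m² + 6m + 7)/((m+1)² + 6(m+1) + 7)] · 49·8/5 → 392/5 as m → ∞.
Writing y = x², the series in y has radius 5/392, so |x| < √(5/392) and R = √10/28.

R = √10/28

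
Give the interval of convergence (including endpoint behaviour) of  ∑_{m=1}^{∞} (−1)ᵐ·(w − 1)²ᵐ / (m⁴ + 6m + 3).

[0, 2]

By the ratio test, |a_{m+1}/a_m| = (m⁴ + 6m + 3)/((m+1)⁴ + 6(m+1) + 3) → 1.
Since the exponent of (w − 1) increases by 2 each term, convergence requires |w − 1|² < 1, hence R = 1.
When w = 2, absolute convergence follows by limit comparison with Σ 1/m⁴.
When w = 0, the series is dominated by a constant times Σ 1/m⁴, which converges (p = 4 > 1).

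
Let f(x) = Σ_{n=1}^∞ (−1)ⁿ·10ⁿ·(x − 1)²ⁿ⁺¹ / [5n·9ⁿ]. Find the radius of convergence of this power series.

R = 3√10/10

The ratio of consecutive coefficients is [5n/5(n+1)] · 10/9 → 10/9.
Successive powers of (x − 1) differ by 2, so the series converges when |x − 1|² · 10/9 < 1, i.e. |x − 1| < √(9/10). So R = 3√10/10.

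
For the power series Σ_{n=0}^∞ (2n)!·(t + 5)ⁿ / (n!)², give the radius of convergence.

Ratio test: |a_{n+1}/a_n| = (2n+1)·(2n+2)/(n+1)² → 4 as n → ∞.
Hence the series converges for |t + 5| < 1/(4) = 1/4, so the radius of convergence is 1/4.

R = 1/4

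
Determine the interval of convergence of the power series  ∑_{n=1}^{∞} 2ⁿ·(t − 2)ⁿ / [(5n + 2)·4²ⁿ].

[-6, 10)

By the ratio test, |a_{n+1}/a_n| = [(5n + 2)/(5(n+1) + 2)] · 2/16 → 1/8.
Convergence for |t − 2| · 1/8 < 1, i.e. |t − 2| < 8. So R = 8.
When t = 10, the terms behave like c/n; limit comparison with the harmonic series gives divergence.
When t = -6, the terms alternate in sign and decrease monotonically to 0 in absolute value (size ~ c/n), so the alternating series test gives convergence.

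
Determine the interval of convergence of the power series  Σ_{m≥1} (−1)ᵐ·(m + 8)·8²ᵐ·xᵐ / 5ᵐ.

(-5/64, 5/64)

By the ratio test, |a_{m+1}/a_m| = [((m+1) + 8)/(m + 8)] · 64/5 → 64/5.
The series converges when 64/5 · |x| < 1, giving R = 5/64.
At x = 5/64: the terms do not tend to 0, so the series diverges.
At x = -5/64: the terms do not tend to 0, so the series diverges.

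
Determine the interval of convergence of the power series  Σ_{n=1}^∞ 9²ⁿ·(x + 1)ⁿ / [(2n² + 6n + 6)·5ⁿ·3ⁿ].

[-32/27, -22/27]

The ratio of consecutive coefficients is [(2n² + 6n + 6)/(2(n+1)² + 6(n+1) + 6)] · 81/(5·3) → 27/5.
Thus R = 1/(27/5) = 5/27.
When x = -22/27, absolute convergence follows by limit comparison with Σ 1/n².
Check x = -32/27: the terms are on the order of 1/n², so the series converges absolutely by comparison with the p-series (p = 2 > 1).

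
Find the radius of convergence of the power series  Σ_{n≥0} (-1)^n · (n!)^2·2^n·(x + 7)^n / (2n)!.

The ratio of consecutive coefficients is (n+1)²/[(2n+1)·(2n+2)] · 2 → 1/2.
The series converges when 1/2 · |x + 7| < 1, giving R = 2.

R = 2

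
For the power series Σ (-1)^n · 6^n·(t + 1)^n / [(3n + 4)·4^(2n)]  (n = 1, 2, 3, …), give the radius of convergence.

Apply the ratio test: |a_{n+1}| / |a_n| = [(3n + 4)/(3(n+1) + 4)] · 6/16, which tends to 3/8 as n → ∞.
Thus R = 1/(3/8) = 8/3.

R = 8/3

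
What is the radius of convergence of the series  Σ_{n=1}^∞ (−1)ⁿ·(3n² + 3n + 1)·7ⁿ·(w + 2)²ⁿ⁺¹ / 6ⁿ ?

R = √42/7

Ratio test: |a_{n+1}/a_n| = [(3(n+1)² + 3(n+1) + 1)/(3n² + 3n + 1)] · 7/6 → 7/6 as n → ∞.
Writing y = (w + 2)², the series in y has radius 6/7, so |w + 2| < √(6/7) and R = √42/7.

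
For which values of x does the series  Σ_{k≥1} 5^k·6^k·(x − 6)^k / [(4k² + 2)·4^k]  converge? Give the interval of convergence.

[88/15, 92/15]

The ratio of consecutive coefficients is [(4k² + 2)/(4(k+1)² + 2)] · 5·6/4 → 15/2.
Convergence for |x − 6| · 15/2 < 1, i.e. |x − 6| < 2/15. So R = 2/15.
Endpoint x = 92/15: the series is dominated by a constant times Σ 1/k², which converges (p = 2 > 1).
Endpoint x = 88/15: the terms are on the order of 1/k², so the series converges absolutely by comparison with the p-series (p = 2 > 1).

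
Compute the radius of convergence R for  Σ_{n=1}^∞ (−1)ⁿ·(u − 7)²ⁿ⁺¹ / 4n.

Ratio test: |a_{n+1}/a_n| = 4n/4(n+1) → 1 as n → ∞.
Successive powers of (u − 7) differ by 2, so the series converges when |u − 7|² · 1 < 1, i.e. |u − 7| < √(1) = 1. So R = 1.

R = 1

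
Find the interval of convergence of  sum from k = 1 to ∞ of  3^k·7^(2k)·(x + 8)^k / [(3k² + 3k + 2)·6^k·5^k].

[-402/49, -382/49]

The ratio of consecutive coefficients is [(3k² + 3k + 2)/(3(k+1)² + 3(k+1) + 2)] · 3·49/(6·5) → 49/10.
Thus R = 1/(49/10) = 10/49.
At x = -382/49: the terms are on the order of 1/k², so the series converges absolutely by comparison with the p-series (p = 2 > 1).
Check x = -402/49: the series is dominated by a constant times Σ 1/k², which converges (p = 2 > 1).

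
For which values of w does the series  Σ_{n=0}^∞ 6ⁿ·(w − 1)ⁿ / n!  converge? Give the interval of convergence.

(−∞, ∞)

Ratio test: |a_{n+1}/a_n| = 6 · 1/(n+1) → 0 as n → ∞.
The limit is 0, so the series converges for all w; R = ∞.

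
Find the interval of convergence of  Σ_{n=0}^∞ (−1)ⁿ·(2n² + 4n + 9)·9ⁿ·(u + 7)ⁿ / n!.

Ratio test: |a_{n+1}/a_n| = (2(n+1)² + 4(n+1) + 9)/(2n² + 4n + 9) · 9 · 1/(n+1) → 0 as n → ∞.
Since the limit is 0 < 1 for every u, the series converges on all of ℝ and R = ∞.

(−∞, ∞)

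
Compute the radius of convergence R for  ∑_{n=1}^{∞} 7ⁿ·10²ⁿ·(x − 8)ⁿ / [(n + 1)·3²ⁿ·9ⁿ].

R = 81/700

The ratio of consecutive coefficients is [(n + 1)/((n+1) + 1)] · 7·100/(9·9) → 700/81.
Thus R = 1/(700/81) = 81/700.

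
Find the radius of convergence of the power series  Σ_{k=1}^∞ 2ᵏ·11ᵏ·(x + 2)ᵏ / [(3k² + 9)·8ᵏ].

R = 4/11

Ratio test: |a_{k+1}/a_k| = [(3k² + 9)/(3(k+1)² + 9)] · 2·11/8 → 11/4 as k → ∞.
The series converges when 11/4 · |x + 2| < 1, giving R = 4/11.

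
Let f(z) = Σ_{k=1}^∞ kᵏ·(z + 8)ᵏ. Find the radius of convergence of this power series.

R = 0

Root test: |a_k|^(1/k) = k → ∞.
The root grows without bound, so R = 0 (convergence only at z = -8).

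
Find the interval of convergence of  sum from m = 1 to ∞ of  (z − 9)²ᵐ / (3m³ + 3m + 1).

[8, 10]

Apply the ratio test: |a_{m+1}| / |a_m| = (3m³ + 3m + 1)/(3(m+1)³ + 3(m+1) + 1), which tends to 1 as m → ∞.
Writing y = (z − 9)², the series in y has radius 1, so |z − 9| < √(1) = 1 and R = 1.
At z = 10: the series is dominated by a constant times Σ 1/m³, which converges (p = 3 > 1).
Check z = 8: the terms are on the order of 1/m³, so the series converges absolutely by comparison with the p-series (p = 3 > 1).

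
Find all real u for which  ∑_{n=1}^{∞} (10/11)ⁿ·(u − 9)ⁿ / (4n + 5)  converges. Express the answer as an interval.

[79/10, 101/10)

By the ratio test, |a_{n+1}/a_n| = [(4n + 5)/(4(n+1) + 5)] · 10/11 → 10/11.
Thus R = 1/(10/11) = 11/10.
When u = 101/10, the terms behave like c/n; limit comparison with the harmonic series gives divergence.
Check u = 79/10: an alternating series whose terms decrease to 0 in absolute value, so it converges by the Leibniz criterion.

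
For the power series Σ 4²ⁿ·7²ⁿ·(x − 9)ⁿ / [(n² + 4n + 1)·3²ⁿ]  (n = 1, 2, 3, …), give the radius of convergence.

R = 9/784

By the ratio test, |a_{n+1}/a_n| = [(n² + 4n + 1)/((n+1)² + 4(n+1) + 1)] · 16·49/9 → 784/9.
Hence the series converges for |x − 9| < 1/(784/9) = 9/784, so the radius of convergence is 9/784.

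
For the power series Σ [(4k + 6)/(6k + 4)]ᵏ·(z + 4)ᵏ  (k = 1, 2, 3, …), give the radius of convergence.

By the Cauchy root test, |a_k|^(1/k) = (4k + 6)/(6k + 4) → 2/3.
The series converges when 2/3 · |z + 4| < 1, giving R = 3/2.

R = 3/2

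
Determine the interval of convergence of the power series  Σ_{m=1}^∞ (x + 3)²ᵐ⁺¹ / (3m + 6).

Apply the ratio test: |a_{m+1}| / |a_m| = (3m + 6)/(3(m+1) + 6), which tends to 1 as m → ∞.
Since the exponent of (x + 3) increases by 2 each term, convergence requires |x + 3|² < 1, hence R = 1.
At x = -2: comparison with the harmonic series Σ 1/m shows the series diverges.
When x = -4, comparison with the harmonic series Σ 1/m shows the series diverges.

(-4, -2)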